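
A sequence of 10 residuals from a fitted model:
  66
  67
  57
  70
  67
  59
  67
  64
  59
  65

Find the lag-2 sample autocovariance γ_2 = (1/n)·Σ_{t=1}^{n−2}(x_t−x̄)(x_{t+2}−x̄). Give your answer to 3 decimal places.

Mean x̄ = (66 + 67 + 57 + 70 + 67 + 59 + 67 + 64 + 59 + 65)/10 = 64.1000
Σ_{t=1}^{8}(x_t−x̄)(x_{t+2}−x̄) = -53.0200
γ_2 = -53.0200 / 10 = -5.302

-5.302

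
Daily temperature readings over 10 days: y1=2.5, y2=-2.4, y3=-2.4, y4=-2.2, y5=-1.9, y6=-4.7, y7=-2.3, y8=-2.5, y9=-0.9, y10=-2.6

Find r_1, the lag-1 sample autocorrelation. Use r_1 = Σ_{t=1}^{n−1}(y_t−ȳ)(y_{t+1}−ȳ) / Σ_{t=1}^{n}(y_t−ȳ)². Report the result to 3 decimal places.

Mean ȳ = (2.5 − 2.4 − 2.4 − 2.2 − 1.9 − 4.7 − 2.3 − 2.5 − 0.9 − 2.6)/10 = -1.9400
Numerator Σ_{t=1}^{9}(y_t−ȳ)(y_{t+1}−ȳ) = -1.9056
Denominator Σ(y_t−ȳ)² = 29.7840
r_1 = -1.9056 / 29.7840 = -0.064

-0.064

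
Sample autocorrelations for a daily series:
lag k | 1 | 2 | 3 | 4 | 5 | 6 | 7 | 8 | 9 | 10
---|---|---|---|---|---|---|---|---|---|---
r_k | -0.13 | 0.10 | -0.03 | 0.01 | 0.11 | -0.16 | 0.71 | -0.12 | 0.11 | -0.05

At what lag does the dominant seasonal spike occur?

The largest autocorrelation is r_7 = 0.71; the remaining lags stay at or below 0.11.
The dominant spike at lag 7 indicates a seasonal period of 7.

7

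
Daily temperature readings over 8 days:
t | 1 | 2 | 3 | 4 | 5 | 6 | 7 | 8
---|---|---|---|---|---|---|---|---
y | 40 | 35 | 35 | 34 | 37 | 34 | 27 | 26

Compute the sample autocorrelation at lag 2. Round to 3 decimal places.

Mean ȳ = (40 + 35 + 35 + 34 + 37 + 34 + 27 + 26)/8 = 33.5000
Σ(y_t−ȳ)(y_{t+2}−ȳ) = (9.7500) + (0.7500) + (5.2500) + (0.2500) + (-22.7500) + (-3.7500) = -10.5000
Denominator Σ(y_t−ȳ)² = 158.0000
r_2 = -10.5000 / 158.0000 = -0.066

-0.066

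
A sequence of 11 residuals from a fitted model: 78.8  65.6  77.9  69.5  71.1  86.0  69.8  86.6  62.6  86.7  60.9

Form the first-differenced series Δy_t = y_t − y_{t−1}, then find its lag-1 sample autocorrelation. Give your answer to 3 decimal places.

-0.791

First differences Δy: -13.2, 12.3, -8.4, 1.6, 14.9, -16.2, 16.8, -24.0, 24.1, -25.8
Mean of differences = -1.7900
Numerator Σ(Δy_t−Δȳ)(Δy_{t+1}−Δȳ) = -2337.6351
Denominator Σ(Δy_t−Δȳ)² = 2955.7490
r_1(Δy) = -2337.6351 / 2955.7490 = -0.791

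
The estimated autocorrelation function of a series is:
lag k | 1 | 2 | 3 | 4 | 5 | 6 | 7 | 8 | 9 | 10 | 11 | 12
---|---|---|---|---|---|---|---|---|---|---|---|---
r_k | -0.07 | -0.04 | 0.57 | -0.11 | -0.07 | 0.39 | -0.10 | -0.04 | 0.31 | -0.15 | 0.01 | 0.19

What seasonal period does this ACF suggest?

3

The largest autocorrelation is r_3 = 0.57, with weaker echoes at lags 6 (0.39), 9 (0.31) and 12 (0.19); the remaining lags stay at or below 0.01.
The dominant spike at lag 3 indicates a seasonal period of 3.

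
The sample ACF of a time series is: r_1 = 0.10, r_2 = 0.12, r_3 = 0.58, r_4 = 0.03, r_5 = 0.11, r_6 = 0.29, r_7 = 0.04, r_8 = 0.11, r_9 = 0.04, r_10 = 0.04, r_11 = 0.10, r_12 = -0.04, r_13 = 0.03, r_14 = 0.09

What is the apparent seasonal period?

The largest autocorrelation is r_3 = 0.58, with a weaker echo at lag 6 (0.29); the remaining lags stay at or below 0.12.
The dominant spike at lag 3 indicates a seasonal period of 3.

3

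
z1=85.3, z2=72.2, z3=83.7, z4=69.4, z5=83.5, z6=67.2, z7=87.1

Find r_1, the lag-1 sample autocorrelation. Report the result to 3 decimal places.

-0.769

Mean z̄ = (85.3 + 72.2 + 83.7 + 69.4 + 83.5 + 67.2 + 87.1)/7 = 78.3429
Deviations from mean: 6.9571, -6.1429, 5.3571, -8.9429, 5.1571, -11.1429, 8.7571
Σ(z_t−z̄)(z_{t+1}−z̄) = (-42.7367) + (-32.9082) + (-47.9082) + (-46.1196) + (-57.4653) + (-97.5796) = -324.7176
Denominator Σ(z_t−z̄)² = 422.2571
r_1 = -324.7176 / 422.2571 = -0.769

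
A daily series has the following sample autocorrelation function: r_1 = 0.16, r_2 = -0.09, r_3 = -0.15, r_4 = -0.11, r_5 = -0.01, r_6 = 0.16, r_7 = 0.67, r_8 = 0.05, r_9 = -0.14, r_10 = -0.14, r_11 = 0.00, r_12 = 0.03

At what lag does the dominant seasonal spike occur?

7

The largest autocorrelation is r_7 = 0.67; the remaining lags stay at or below 0.16.
The dominant spike at lag 7 indicates a seasonal period of 7.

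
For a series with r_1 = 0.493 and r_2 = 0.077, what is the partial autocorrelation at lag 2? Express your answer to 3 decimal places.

-0.219

φ_{22} = (r_2 − r_1²) / (1 − r_1²)
r_1² = (0.493)² = 0.243049
Numerator = 0.077 − 0.2430 = -0.1660; denominator = 1 − 0.2430 = 0.7570
φ_{22} = -0.1660 / 0.7570 = -0.219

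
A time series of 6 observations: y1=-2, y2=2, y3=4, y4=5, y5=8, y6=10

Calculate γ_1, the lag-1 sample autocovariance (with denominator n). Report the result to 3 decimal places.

Mean ȳ = (-2 + 2 + 4 + 5 + 8 + 10)/6 = 4.5000
Deviations: -6.5000, -2.5000, -0.5000, 0.5000, 3.5000, 5.5000
Σ_{t=1}^{5}(y_t−ȳ)(y_{t+1}−ȳ) = 38.2500
γ_1 = 38.2500 / 6 = 6.375

6.375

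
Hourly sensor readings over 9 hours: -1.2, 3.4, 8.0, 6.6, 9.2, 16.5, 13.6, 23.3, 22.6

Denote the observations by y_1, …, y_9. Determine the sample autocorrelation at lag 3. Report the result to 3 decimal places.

Mean ȳ = (-1.2 + 3.4 + 8.0 + 6.6 + 9.2 + 16.5 + 13.6 + 23.3 + 22.6)/9 = 11.3333
Numerator Σ_{t=1}^{6}(y_t−ȳ)(y_{t+3}−ȳ) = 80.9800
Denominator Σ(y_t−ȳ)² = 560.0600
r_3 = 80.9800 / 560.0600 = 0.145

0.145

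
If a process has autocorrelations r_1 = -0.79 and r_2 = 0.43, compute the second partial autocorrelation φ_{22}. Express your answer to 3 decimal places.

-0.516

φ_{22} = (r_2 − r_1²) / (1 − r_1²)
r_1² = (-0.79)² = 0.6241
Numerator = 0.43 − 0.6241 = -0.1941; denominator = 1 − 0.6241 = 0.3759
φ_{22} = -0.1941 / 0.3759 = -0.516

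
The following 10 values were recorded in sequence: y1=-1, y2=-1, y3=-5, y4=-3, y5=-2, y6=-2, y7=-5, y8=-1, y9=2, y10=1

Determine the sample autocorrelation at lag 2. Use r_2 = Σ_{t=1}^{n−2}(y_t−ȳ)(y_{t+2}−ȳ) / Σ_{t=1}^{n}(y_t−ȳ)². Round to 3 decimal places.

Mean ȳ = (-1 − 1 − 5 − 3 − 2 − 2 − 5 − 1 + 2 + 1)/10 = -1.7000
Numerator Σ_{t=1}^{8}(y_t−ȳ)(y_{t+2}−ȳ) = -11.3800
Denominator Σ(y_t−ȳ)² = 46.1000
r_2 = -11.3800 / 46.1000 = -0.247

-0.247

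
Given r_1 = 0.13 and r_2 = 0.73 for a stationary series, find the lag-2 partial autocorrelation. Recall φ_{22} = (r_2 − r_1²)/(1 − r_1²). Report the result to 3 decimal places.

0.725

φ_{22} = (r_2 − r_1²) / (1 − r_1²)
r_1² = (0.13)² = 0.0169
Numerator = 0.73 − 0.0169 = 0.7131; denominator = 1 − 0.0169 = 0.9831
φ_{22} = 0.7131 / 0.9831 = 0.725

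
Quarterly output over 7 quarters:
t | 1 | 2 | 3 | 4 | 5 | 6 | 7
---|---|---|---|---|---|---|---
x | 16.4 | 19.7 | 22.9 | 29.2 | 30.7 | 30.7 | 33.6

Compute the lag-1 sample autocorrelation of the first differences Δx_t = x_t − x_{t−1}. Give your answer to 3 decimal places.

First differences Δx: 3.3, 3.2, 6.3, 1.5, 0.0, 2.9
Mean of differences = 2.8667
Numerator Σ(Δx_t−Δx̄)(Δx_{t+1}−Δx̄) = 0.4189
Denominator Σ(Δx_t−Δx̄)² = 22.1733
r_1(Δx) = 0.4189 / 22.1733 = 0.019

0.019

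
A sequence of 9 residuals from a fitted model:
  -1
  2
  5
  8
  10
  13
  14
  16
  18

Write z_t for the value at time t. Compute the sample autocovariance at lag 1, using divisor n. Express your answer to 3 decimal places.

24.509

Mean z̄ = (-1 + 2 + 5 + 8 + 10 + 13 + 14 + 16 + 18)/9 = 9.4444
Σ_{t=1}^{8}(z_t−z̄)(z_{t+1}−z̄) = 220.5802
γ_1 = 220.5802 / 9 = 24.509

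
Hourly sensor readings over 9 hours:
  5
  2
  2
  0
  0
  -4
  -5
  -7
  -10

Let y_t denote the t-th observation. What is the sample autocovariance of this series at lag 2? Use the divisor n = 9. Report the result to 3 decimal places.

7.516

Mean ȳ = (5 + 2 + 2 + 0 + 0 − 4 − 5 − 7 − 10)/9 = -1.8889
Σ_{t=1}^{7}(y_t−ȳ)(y_{t+2}−ȳ) = 67.6420
γ_2 = 67.6420 / 9 = 7.516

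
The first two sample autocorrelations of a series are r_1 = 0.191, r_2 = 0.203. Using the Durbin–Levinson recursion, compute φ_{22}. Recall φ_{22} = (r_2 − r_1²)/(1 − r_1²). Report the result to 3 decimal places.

0.173

φ_{22} = (r_2 − r_1²) / (1 − r_1²)
r_1² = (0.191)² = 0.036481
Numerator = 0.203 − 0.0365 = 0.1665; denominator = 1 − 0.0365 = 0.9635
φ_{22} = 0.1665 / 0.9635 = 0.173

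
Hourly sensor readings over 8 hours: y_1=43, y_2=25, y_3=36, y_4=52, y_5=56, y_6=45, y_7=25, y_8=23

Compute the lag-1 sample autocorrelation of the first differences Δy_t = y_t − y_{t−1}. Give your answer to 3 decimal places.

0.211

First differences Δy: -18, 11, 16, 4, -11, -20, -2
Mean of differences = -2.8571
Numerator Σ(Δy_t−Δȳ)(Δy_{t+1}−Δȳ) = 249.8367
Denominator Σ(Δy_t−Δȳ)² = 1184.8571
r_1(Δy) = 249.8367 / 1184.8571 = 0.211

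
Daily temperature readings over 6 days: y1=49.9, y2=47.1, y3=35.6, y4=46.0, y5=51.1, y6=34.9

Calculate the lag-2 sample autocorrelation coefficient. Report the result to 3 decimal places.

Mean ȳ = (49.9 + 47.1 + 35.6 + 46.0 + 51.1 + 34.9)/6 = 44.1000
Deviations from mean: 5.8000, 3.0000, -8.5000, 1.9000, 7.0000, -9.2000
Σ(y_t−ȳ)(y_{t+2}−ȳ) = (-49.3000) + (5.7000) + (-59.5000) + (-17.4800) = -120.5800
Denominator Σ(y_t−ȳ)² = 252.1400
r_2 = -120.5800 / 252.1400 = -0.478

-0.478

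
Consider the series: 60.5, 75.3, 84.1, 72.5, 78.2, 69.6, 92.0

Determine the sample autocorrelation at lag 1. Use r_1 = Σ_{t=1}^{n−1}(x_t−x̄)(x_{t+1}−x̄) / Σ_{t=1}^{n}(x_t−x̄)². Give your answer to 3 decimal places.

-0.237

Mean x̄ = (60.5 + 75.3 + 84.1 + 72.5 + 78.2 + 69.6 + 92.0)/7 = 76.0286
Deviations from mean: -15.5286, -0.7286, 8.0714, -3.5286, 2.1714, -6.4286, 15.9714
Σ(x_t−x̄)(x_{t+1}−x̄) = (11.3137) + (-5.8806) + (-28.4806) + (-7.6620) + (-13.9592) + (-102.6735) = -147.3422
Denominator Σ(x_t−x̄)² = 620.3943
r_1 = -147.3422 / 620.3943 = -0.237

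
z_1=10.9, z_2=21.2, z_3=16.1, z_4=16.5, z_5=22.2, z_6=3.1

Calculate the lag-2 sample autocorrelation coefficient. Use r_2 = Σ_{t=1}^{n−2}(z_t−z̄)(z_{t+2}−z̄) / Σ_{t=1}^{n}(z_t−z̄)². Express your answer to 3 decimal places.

-0.020

Mean z̄ = (10.9 + 21.2 + 16.1 + 16.5 + 22.2 + 3.1)/6 = 15.0000
Numerator Σ_{t=1}^{4}(z_t−z̄)(z_{t+2}−z̄) = -5.1400
Denominator Σ(z_t−z̄)² = 252.1600
r_2 = -5.1400 / 252.1600 = -0.020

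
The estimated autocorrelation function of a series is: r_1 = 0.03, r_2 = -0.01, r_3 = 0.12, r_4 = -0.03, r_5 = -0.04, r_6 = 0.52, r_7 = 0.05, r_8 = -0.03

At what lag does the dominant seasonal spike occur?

The largest autocorrelation is r_6 = 0.52; the remaining lags stay at or below 0.12.
The dominant spike at lag 6 indicates a seasonal period of 6.

6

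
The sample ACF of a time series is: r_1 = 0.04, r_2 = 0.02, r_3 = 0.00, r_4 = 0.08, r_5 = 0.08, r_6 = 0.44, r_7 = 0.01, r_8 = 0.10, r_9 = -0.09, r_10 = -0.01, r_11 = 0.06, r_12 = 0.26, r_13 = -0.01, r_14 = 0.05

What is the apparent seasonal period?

6

The largest autocorrelation is r_6 = 0.44, with a weaker echo at lag 12 (0.26); the remaining lags stay at or below 0.10.
The dominant spike at lag 6 indicates a seasonal period of 6.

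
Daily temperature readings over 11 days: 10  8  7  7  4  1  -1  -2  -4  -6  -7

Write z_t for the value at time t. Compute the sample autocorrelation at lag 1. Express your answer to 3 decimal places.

Mean z̄ = (10 + 8 + 7 + 7 + 4 + 1 − 1 − 2 − 4 − 6 − 7)/11 = 1.5455
Numerator Σ_{t=1}^{10}(z_t−z̄)(z_{t+1}−z̄) = 267.9752
Denominator Σ(z_t−z̄)² = 358.7273
r_1 = 267.9752 / 358.7273 = 0.747

0.747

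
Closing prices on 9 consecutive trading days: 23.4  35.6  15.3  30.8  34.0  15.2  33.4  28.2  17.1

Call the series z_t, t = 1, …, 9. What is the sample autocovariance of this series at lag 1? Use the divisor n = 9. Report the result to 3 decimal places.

-34.345

Mean z̄ = (23.4 + 35.6 + 15.3 + 30.8 + 34.0 + 15.2 + 33.4 + 28.2 + 17.1)/9 = 25.8889
Σ_{t=1}^{8}(z_t−z̄)(z_{t+1}−z̄) = -309.1057
γ_1 = -309.1057 / 9 = -34.345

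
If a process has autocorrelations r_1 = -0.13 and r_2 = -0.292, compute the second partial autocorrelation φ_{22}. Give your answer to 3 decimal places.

-0.314

φ_{22} = (r_2 − r_1²) / (1 − r_1²)
r_1² = (-0.13)² = 0.0169
Numerator = -0.292 − 0.0169 = -0.3089; denominator = 1 − 0.0169 = 0.9831
φ_{22} = -0.3089 / 0.9831 = -0.314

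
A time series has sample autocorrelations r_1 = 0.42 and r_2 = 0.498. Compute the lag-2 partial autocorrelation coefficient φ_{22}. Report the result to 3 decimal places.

0.390

φ_{22} = (r_2 − r_1²) / (1 − r_1²)
r_1² = (0.42)² = 0.1764
Numerator = 0.498 − 0.1764 = 0.3216; denominator = 1 − 0.1764 = 0.8236
φ_{22} = 0.3216 / 0.8236 = 0.390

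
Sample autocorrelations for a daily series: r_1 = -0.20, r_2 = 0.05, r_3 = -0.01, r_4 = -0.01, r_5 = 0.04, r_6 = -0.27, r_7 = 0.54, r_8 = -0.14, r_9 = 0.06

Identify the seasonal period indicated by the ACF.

7

The largest autocorrelation is r_7 = 0.54; the remaining lags stay at or below 0.06.
The dominant spike at lag 7 indicates a seasonal period of 7.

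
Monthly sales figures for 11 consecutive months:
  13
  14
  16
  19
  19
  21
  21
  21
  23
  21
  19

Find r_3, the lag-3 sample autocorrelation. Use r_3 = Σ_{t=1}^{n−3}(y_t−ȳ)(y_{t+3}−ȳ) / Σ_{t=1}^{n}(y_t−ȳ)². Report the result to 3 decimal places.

Mean ȳ = (13 + 14 + 16 + 19 + 19 + 21 + 21 + 21 + 23 + 21 + 19)/11 = 18.8182
Numerator Σ_{t=1}^{8}(y_t−ȳ)(y_{t+3}−ȳ) = 6.9917
Denominator Σ(y_t−ȳ)² = 101.6364
r_3 = 6.9917 / 101.6364 = 0.069

0.069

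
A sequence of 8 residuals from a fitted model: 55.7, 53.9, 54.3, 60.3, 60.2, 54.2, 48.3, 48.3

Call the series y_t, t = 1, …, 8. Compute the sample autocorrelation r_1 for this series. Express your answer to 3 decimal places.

Mean ȳ = (55.7 + 53.9 + 54.3 + 60.3 + 60.2 + 54.2 + 48.3 + 48.3)/8 = 54.4000
Deviations from mean: 1.3000, -0.5000, -0.1000, 5.9000, 5.8000, -0.2000, -6.1000, -6.1000
Σ(y_t−ȳ)(y_{t+1}−ȳ) = (-0.6500) + (0.0500) + (-0.5900) + (34.2200) + (-1.1600) + (1.2200) + (37.2100) = 70.3000
Denominator Σ(y_t−ȳ)² = 144.8600
r_1 = 70.3000 / 144.8600 = 0.485

0.485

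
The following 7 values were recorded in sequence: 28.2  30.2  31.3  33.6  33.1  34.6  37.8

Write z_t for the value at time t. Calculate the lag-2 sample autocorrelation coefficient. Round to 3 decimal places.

0.123

Mean z̄ = (28.2 + 30.2 + 31.3 + 33.6 + 33.1 + 34.6 + 37.8)/7 = 32.6857
Deviations from mean: -4.4857, -2.4857, -1.3857, 0.9143, 0.4143, 1.9143, 5.1143
Σ(z_t−z̄)(z_{t+2}−z̄) = (6.2159) + (-2.2727) + (-0.5741) + (1.7502) + (2.1188) = 7.2382
Denominator Σ(z_t−z̄)² = 59.0486
r_2 = 7.2382 / 59.0486 = 0.123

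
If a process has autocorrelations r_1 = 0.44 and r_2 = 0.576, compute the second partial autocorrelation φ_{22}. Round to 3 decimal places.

φ_{22} = (r_2 − r_1²) / (1 − r_1²)
r_1² = (0.44)² = 0.1936
Numerator = 0.576 − 0.1936 = 0.3824; denominator = 1 − 0.1936 = 0.8064
φ_{22} = 0.3824 / 0.8064 = 0.474

0.474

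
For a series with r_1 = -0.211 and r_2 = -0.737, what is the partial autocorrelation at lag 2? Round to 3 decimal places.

φ_{22} = (r_2 − r_1²) / (1 − r_1²)
r_1² = (-0.211)² = 0.044521
Numerator = -0.737 − 0.0445 = -0.7815; denominator = 1 − 0.0445 = 0.9555
φ_{22} = -0.7815 / 0.9555 = -0.818

-0.818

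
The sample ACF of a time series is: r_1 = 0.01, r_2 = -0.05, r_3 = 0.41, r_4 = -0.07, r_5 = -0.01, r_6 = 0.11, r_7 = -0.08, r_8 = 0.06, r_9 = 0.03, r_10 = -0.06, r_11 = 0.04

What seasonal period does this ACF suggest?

The largest autocorrelation is r_3 = 0.41; the remaining lags stay at or below 0.11.
The dominant spike at lag 3 indicates a seasonal period of 3.

3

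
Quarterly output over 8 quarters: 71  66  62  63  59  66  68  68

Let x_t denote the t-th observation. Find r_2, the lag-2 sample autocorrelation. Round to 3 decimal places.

-0.150

Mean x̄ = (71 + 66 + 62 + 63 + 59 + 66 + 68 + 68)/8 = 65.3750
Deviations from mean: 5.6250, 0.6250, -3.3750, -2.3750, -6.3750, 0.6250, 2.6250, 2.6250
Σ(x_t−x̄)(x_{t+2}−x̄) = (-18.9844) + (-1.4844) + (21.5156) + (-1.4844) + (-16.7344) + (1.6406) = -15.5313
Denominator Σ(x_t−x̄)² = 103.8750
r_2 = -15.5313 / 103.8750 = -0.150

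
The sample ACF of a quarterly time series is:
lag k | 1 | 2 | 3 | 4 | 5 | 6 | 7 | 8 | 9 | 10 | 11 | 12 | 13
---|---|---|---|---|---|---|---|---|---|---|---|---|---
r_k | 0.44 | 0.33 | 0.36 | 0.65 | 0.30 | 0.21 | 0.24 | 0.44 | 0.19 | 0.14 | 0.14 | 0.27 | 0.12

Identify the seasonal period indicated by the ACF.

The largest autocorrelation is r_4 = 0.65; the remaining lags stay at or below 0.44. The elevated value at lag 1 (0.44), dropping to 0.33 at lag 2, reflects decaying short-term dependence rather than seasonality.
The dominant spike at lag 4 indicates a seasonal period of 4.

4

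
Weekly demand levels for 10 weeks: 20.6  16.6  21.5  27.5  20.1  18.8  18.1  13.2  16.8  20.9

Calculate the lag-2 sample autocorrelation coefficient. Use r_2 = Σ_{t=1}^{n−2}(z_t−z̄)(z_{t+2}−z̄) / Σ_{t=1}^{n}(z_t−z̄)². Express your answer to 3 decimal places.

Mean z̄ = (20.6 + 16.6 + 21.5 + 27.5 + 20.1 + 18.8 + 18.1 + 13.2 + 16.8 + 20.9)/10 = 19.4100
Numerator Σ_{t=1}^{8}(z_t−z̄)(z_{t+2}−z̄) = -26.6882
Denominator Σ(z_t−z̄)² = 129.2890
r_2 = -26.6882 / 129.2890 = -0.206

-0.206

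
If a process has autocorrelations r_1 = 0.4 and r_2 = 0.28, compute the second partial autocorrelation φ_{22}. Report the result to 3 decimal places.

0.143

φ_{22} = (r_2 − r_1²) / (1 − r_1²)
r_1² = (0.4)² = 0.16
Numerator = 0.28 − 0.1600 = 0.1200; denominator = 1 − 0.1600 = 0.8400
φ_{22} = 0.1200 / 0.8400 = 0.143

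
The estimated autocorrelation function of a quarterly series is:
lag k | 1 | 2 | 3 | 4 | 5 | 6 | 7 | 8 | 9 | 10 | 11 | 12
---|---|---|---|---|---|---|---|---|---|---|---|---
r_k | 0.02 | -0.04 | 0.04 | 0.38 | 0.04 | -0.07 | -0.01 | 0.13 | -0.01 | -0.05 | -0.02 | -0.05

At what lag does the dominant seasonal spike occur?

The largest autocorrelation is r_4 = 0.38; the remaining lags stay at or below 0.13.
The dominant spike at lag 4 indicates a seasonal period of 4.

4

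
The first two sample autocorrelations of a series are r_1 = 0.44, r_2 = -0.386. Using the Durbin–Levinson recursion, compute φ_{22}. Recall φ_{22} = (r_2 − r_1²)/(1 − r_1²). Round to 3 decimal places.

-0.719

φ_{22} = (r_2 − r_1²) / (1 − r_1²)
r_1² = (0.44)² = 0.1936
Numerator = -0.386 − 0.1936 = -0.5796; denominator = 1 − 0.1936 = 0.8064
φ_{22} = -0.5796 / 0.8064 = -0.719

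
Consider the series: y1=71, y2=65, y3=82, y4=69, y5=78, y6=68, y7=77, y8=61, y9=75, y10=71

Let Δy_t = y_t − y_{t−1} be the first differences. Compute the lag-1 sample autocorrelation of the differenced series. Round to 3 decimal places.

First differences Δy: -6, 17, -13, 9, -10, 9, -16, 14, -4
Mean of differences = 0.0000
Numerator Σ(Δy_t−Δȳ)(Δy_{t+1}−Δȳ) = -1044.0000
Denominator Σ(Δy_t−Δȳ)² = 1224.0000
r_1(Δy) = -1044.0000 / 1224.0000 = -0.853

-0.853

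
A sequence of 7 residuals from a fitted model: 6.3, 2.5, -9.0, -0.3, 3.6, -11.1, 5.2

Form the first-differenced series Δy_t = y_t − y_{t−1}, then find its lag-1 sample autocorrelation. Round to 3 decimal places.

-0.448

First differences Δy: -3.8, -11.5, 8.7, 3.9, -14.7, 16.3
Mean of differences = -0.1833
Numerator Σ(Δy_t−Δȳ)(Δy_{t+1}−Δȳ) = -321.8869
Denominator Σ(Δy_t−Δȳ)² = 719.1683
r_1(Δy) = -321.8869 / 719.1683 = -0.448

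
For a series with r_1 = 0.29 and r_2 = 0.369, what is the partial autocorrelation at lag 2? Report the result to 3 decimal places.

0.311

φ_{22} = (r_2 − r_1²) / (1 − r_1²)
r_1² = (0.29)² = 0.0841
Numerator = 0.369 − 0.0841 = 0.2849; denominator = 1 − 0.0841 = 0.9159
φ_{22} = 0.2849 / 0.9159 = 0.311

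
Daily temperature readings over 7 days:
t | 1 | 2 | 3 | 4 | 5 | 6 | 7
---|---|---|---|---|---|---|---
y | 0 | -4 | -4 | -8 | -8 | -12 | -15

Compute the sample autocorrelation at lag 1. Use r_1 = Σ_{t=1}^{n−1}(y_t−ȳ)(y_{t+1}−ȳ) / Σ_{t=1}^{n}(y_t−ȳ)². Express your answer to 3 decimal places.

Mean ȳ = (0 − 4 − 4 − 8 − 8 − 12 − 15)/7 = -7.2857
Deviations from mean: 7.2857, 3.2857, 3.2857, -0.7143, -0.7143, -4.7143, -7.7143
Numerator Σ_{t=1}^{6}(y_t−ȳ)(y_{t+1}−ȳ) = 72.6327
Denominator Σ(y_t−ȳ)² = 157.4286
r_1 = 72.6327 / 157.4286 = 0.461

0.461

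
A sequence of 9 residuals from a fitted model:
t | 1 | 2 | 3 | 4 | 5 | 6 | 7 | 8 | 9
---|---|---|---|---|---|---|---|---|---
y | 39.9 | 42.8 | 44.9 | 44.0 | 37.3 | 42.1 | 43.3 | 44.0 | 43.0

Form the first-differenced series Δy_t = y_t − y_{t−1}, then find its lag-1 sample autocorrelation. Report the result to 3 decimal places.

First differences Δy: 2.9, 2.1, -0.9, -6.7, 4.8, 1.2, 0.7, -1.0
Mean of differences = 0.3875
Numerator Σ(Δy_t−Δȳ)(Δy_{t+1}−Δȳ) = -16.6452
Denominator Σ(Δy_t−Δȳ)² = 83.2888
r_1(Δy) = -16.6452 / 83.2888 = -0.200

-0.200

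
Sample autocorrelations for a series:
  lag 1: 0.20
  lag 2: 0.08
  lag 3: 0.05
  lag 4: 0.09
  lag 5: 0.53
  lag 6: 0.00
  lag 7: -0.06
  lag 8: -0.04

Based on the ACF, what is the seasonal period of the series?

5

The largest autocorrelation is r_5 = 0.53; the remaining lags stay at or below 0.20. The elevated value at lag 1 (0.20), dropping to 0.08 at lag 2, reflects decaying short-term dependence rather than seasonality.
The dominant spike at lag 5 indicates a seasonal period of 5.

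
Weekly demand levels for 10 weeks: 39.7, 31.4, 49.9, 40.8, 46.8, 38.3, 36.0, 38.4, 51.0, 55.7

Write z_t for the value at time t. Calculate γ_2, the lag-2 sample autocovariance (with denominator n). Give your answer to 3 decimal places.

-8.173

Mean z̄ = (39.7 + 31.4 + 49.9 + 40.8 + 46.8 + 38.3 + 36.0 + 38.4 + 51.0 + 55.7)/10 = 42.8000
Σ_{t=1}^{8}(z_t−z̄)(z_{t+2}−z̄) = -81.7300
γ_2 = -81.7300 / 10 = -8.173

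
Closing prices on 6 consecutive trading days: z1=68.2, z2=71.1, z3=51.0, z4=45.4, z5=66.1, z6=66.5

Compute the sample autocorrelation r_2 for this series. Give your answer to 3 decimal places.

Mean z̄ = (68.2 + 71.1 + 51.0 + 45.4 + 66.1 + 66.5)/6 = 61.3833
Σ(z_t−z̄)(z_{t+2}−z̄) = (-70.7797) + (-155.3047) + (-48.9747) + (-81.7814) = -356.8406
Denominator Σ(z_t−z̄)² = 552.5883
r_2 = -356.8406 / 552.5883 = -0.646

-0.646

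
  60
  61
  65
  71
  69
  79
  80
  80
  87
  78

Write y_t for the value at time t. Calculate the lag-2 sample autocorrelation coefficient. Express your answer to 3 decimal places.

0.392

Mean ȳ = (60 + 61 + 65 + 71 + 69 + 79 + 80 + 80 + 87 + 78)/10 = 73.0000
Numerator Σ_{t=1}^{8}(y_t−ȳ)(y_{t+2}−ȳ) = 295.0000
Denominator Σ(y_t−ȳ)² = 752.0000
r_2 = 295.0000 / 752.0000 = 0.392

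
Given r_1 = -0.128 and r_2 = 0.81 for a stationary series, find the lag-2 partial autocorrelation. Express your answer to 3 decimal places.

φ_{22} = (r_2 − r_1²) / (1 − r_1²)
r_1² = (-0.128)² = 0.016384
Numerator = 0.81 − 0.0164 = 0.7936; denominator = 1 − 0.0164 = 0.9836
φ_{22} = 0.7936 / 0.9836 = 0.807

0.807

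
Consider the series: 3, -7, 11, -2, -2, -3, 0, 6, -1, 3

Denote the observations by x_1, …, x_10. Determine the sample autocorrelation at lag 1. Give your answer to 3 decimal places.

Mean x̄ = (3 − 7 + 11 − 2 − 2 − 3 + 0 + 6 − 1 + 3)/10 = 0.8000
Numerator Σ_{t=1}^{9}(x_t−x̄)(x_{t+1}−x̄) = -121.2400
Denominator Σ(x_t−x̄)² = 235.6000
r_1 = -121.2400 / 235.6000 = -0.515

-0.515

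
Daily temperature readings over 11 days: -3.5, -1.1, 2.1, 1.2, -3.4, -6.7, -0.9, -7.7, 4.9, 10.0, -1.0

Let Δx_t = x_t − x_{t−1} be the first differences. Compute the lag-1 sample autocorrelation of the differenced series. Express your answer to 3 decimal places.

First differences Δx: 2.4, 3.2, -0.9, -4.6, -3.3, 5.8, -6.8, 12.6, 5.1, -11.0
Mean of differences = 0.2500
Numerator Σ(Δx_t−Δx̄)(Δx_{t+1}−Δx̄) = -114.8175
Denominator Σ(Δx_t−Δx̄)² = 433.8850
r_1(Δx) = -114.8175 / 433.8850 = -0.265

-0.265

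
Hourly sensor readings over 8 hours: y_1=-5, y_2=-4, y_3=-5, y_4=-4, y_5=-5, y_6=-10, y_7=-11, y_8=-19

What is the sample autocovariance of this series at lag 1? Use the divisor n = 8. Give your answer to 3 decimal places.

Mean ȳ = (-5 − 4 − 5 − 4 − 5 − 10 − 11 − 19)/8 = -7.8750
Σ_{t=1}^{7}(y_t−ȳ)(y_{t+1}−ȳ) = 79.8594
γ_1 = 79.8594 / 8 = 9.982

9.982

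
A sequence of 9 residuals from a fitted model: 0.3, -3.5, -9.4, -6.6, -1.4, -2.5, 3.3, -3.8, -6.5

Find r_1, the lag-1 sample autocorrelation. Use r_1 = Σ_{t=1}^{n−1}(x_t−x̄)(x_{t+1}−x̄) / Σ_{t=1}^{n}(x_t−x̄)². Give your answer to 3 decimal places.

0.163

Mean x̄ = (0.3 − 3.5 − 9.4 − 6.6 − 1.4 − 2.5 + 3.3 − 3.8 − 6.5)/9 = -3.3444
Numerator Σ_{t=1}^{8}(x_t−x̄)(x_{t+1}−x̄) = 19.4225
Denominator Σ(x_t−x̄)² = 119.3822
r_1 = 19.4225 / 119.3822 = 0.163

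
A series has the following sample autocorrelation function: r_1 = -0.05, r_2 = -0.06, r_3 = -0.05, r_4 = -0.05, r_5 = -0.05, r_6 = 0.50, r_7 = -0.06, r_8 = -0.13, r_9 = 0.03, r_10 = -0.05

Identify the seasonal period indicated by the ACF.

The largest autocorrelation is r_6 = 0.50; the remaining lags stay at or below 0.03.
The dominant spike at lag 6 indicates a seasonal period of 6.

6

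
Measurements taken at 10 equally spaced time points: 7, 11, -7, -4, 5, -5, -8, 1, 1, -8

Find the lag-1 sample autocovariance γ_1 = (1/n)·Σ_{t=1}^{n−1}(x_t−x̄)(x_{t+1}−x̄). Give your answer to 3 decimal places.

Mean x̄ = (7 + 11 − 7 − 4 + 5 − 5 − 8 + 1 + 1 − 8)/10 = -0.7000
Σ_{t=1}^{9}(x_t−x̄)(x_{t+1}−x̄) = 3.3100
γ_1 = 3.3100 / 10 = 0.331

0.331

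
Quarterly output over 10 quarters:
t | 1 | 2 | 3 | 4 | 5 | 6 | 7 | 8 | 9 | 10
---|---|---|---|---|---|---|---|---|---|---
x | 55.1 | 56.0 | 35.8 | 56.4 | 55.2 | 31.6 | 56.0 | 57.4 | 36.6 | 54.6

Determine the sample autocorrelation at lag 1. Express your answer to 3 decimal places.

Mean x̄ = (55.1 + 56.0 + 35.8 + 56.4 + 55.2 + 31.6 + 56.0 + 57.4 + 36.6 + 54.6)/10 = 49.4700
Numerator Σ_{t=1}^{9}(x_t−x̄)(x_{t+1}−x̄) = -442.9109
Denominator Σ(x_t−x̄)² = 958.8810
r_1 = -442.9109 / 958.8810 = -0.462

-0.462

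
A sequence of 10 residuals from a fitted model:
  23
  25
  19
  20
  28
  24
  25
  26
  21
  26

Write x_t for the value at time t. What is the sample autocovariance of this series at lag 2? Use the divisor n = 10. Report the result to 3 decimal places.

Mean x̄ = (23 + 25 + 19 + 20 + 28 + 24 + 25 + 26 + 21 + 26)/10 = 23.7000
Σ_{t=1}^{8}(x_t−x̄)(x_{t+2}−x̄) = -14.7800
γ_2 = -14.7800 / 10 = -1.478

-1.478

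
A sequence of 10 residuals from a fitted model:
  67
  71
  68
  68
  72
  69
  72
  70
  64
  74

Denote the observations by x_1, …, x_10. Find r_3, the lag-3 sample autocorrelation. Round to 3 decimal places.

0.258

Mean x̄ = (67 + 71 + 68 + 68 + 72 + 69 + 72 + 70 + 64 + 74)/10 = 69.5000
Σ(x_t−x̄)(x_{t+3}−x̄) = (3.7500) + (3.7500) + (0.7500) + (-3.7500) + (1.2500) + (2.7500) + (11.2500) = 19.7500
Denominator Σ(x_t−x̄)² = 76.5000
r_3 = 19.7500 / 76.5000 = 0.258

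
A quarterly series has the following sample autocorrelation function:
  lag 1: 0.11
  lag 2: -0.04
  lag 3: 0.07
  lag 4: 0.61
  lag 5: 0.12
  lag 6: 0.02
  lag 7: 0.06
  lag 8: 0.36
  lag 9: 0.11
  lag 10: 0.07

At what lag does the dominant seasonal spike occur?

4

The largest autocorrelation is r_4 = 0.61, with a weaker echo at lag 8 (0.36); the remaining lags stay at or below 0.12.
The dominant spike at lag 4 indicates a seasonal period of 4.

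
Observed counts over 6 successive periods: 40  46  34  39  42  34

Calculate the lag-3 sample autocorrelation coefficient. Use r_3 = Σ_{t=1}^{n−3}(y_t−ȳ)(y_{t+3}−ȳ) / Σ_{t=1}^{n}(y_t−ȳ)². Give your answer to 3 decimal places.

Mean ȳ = (40 + 46 + 34 + 39 + 42 + 34)/6 = 39.1667
Deviations from mean: 0.8333, 6.8333, -5.1667, -0.1667, 2.8333, -5.1667
Σ(y_t−ȳ)(y_{t+3}−ȳ) = (-0.1389) + (19.3611) + (26.6944) = 45.9167
Denominator Σ(y_t−ȳ)² = 108.8333
r_3 = 45.9167 / 108.8333 = 0.422

0.422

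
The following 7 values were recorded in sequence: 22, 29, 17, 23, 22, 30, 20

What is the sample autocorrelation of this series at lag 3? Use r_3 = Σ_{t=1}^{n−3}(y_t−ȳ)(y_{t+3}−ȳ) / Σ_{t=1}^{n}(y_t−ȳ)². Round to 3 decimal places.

Mean ȳ = (22 + 29 + 17 + 23 + 22 + 30 + 20)/7 = 23.2857
Σ(y_t−ȳ)(y_{t+3}−ȳ) = (0.3673) + (-7.3469) + (-42.2041) + (0.9388) = -48.2449
Denominator Σ(y_t−ȳ)² = 131.4286
r_3 = -48.2449 / 131.4286 = -0.367

-0.367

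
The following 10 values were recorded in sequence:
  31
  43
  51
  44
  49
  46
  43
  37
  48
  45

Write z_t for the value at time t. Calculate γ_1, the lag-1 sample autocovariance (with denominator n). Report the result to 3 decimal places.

Mean z̄ = (31 + 43 + 51 + 44 + 49 + 46 + 43 + 37 + 48 + 45)/10 = 43.7000
Σ_{t=1}^{9}(z_t−z̄)(z_{t+1}−z̄) = -0.3900
γ_1 = -0.3900 / 10 = -0.039

-0.039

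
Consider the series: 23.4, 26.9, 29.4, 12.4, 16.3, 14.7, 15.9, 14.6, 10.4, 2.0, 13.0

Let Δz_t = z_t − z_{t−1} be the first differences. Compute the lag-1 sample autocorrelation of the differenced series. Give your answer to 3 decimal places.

-0.358

First differences Δz: 3.5, 2.5, -17.0, 3.9, -1.6, 1.2, -1.3, -4.2, -8.4, 11.0
Mean of differences = -1.0400
Numerator Σ(Δz_t−Δz̄)(Δz_{t+1}−Δz̄) = -188.4076
Denominator Σ(Δz_t−Δz̄)² = 526.7840
r_1(Δz) = -188.4076 / 526.7840 = -0.358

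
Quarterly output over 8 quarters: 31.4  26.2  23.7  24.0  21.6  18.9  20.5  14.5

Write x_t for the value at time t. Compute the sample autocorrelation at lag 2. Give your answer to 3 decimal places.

Mean x̄ = (31.4 + 26.2 + 23.7 + 24.0 + 21.6 + 18.9 + 20.5 + 14.5)/8 = 22.6000
Deviations from mean: 8.8000, 3.6000, 1.1000, 1.4000, -1.0000, -3.7000, -2.1000, -8.1000
Σ(x_t−x̄)(x_{t+2}−x̄) = (9.6800) + (5.0400) + (-1.1000) + (-5.1800) + (2.1000) + (29.9700) = 40.5100
Denominator Σ(x_t−x̄)² = 178.2800
r_2 = 40.5100 / 178.2800 = 0.227

0.227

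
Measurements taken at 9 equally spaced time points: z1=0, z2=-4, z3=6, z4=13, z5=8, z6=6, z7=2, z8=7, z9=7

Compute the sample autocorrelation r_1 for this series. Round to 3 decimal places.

0.333

Mean z̄ = (0 − 4 + 6 + 13 + 8 + 6 + 2 + 7 + 7)/9 = 5.0000
Numerator Σ_{t=1}^{8}(z_t−z̄)(z_{t+1}−z̄) = 66.0000
Denominator Σ(z_t−z̄)² = 198.0000
r_1 = 66.0000 / 198.0000 = 0.333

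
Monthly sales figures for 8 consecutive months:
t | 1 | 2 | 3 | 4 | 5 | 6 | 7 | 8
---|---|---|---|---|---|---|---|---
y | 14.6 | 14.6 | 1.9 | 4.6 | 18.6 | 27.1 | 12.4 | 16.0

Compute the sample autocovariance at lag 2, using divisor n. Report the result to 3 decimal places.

-21.757

Mean ȳ = (14.6 + 14.6 + 1.9 + 4.6 + 18.6 + 27.1 + 12.4 + 16.0)/8 = 13.7250
Σ_{t=1}^{6}(y_t−ȳ)(y_{t+2}−ȳ) = -174.0563
γ_2 = -174.0563 / 8 = -21.757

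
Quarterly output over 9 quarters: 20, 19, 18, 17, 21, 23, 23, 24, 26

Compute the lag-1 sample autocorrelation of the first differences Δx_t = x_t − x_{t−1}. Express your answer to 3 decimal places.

0.157

First differences Δx: -1, -1, -1, 4, 2, 0, 1, 2
Mean of differences = 0.7500
Numerator Σ(Δx_t−Δx̄)(Δx_{t+1}−Δx̄) = 3.6875
Denominator Σ(Δx_t−Δx̄)² = 23.5000
r_1(Δx) = 3.6875 / 23.5000 = 0.157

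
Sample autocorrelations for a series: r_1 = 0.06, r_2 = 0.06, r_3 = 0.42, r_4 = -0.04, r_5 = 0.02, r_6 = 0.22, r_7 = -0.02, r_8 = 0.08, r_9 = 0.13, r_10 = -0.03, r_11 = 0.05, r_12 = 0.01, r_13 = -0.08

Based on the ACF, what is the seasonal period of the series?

The largest autocorrelation is r_3 = 0.42, with a weaker echo at lag 6 (0.22); the remaining lags stay at or below 0.13.
The dominant spike at lag 3 indicates a seasonal period of 3.

3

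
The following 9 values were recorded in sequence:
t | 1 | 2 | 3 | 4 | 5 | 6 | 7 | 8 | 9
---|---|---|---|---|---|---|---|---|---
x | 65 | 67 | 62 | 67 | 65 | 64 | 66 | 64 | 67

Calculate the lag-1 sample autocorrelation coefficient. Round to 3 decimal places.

Mean x̄ = (65 + 67 + 62 + 67 + 65 + 64 + 66 + 64 + 67)/9 = 65.2222
Numerator Σ_{t=1}^{8}(x_t−x̄)(x_{t+1}−x̄) = -16.0494
Denominator Σ(x_t−x̄)² = 23.5556
r_1 = -16.0494 / 23.5556 = -0.681

-0.681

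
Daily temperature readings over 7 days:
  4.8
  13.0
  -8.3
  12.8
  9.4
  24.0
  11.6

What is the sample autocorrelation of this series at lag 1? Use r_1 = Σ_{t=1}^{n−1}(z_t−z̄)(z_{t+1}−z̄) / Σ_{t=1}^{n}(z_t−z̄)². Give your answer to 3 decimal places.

-0.189

Mean z̄ = (4.8 + 13.0 − 8.3 + 12.8 + 9.4 + 24.0 + 11.6)/7 = 9.6143
Σ(z_t−z̄)(z_{t+1}−z̄) = (-16.2998) + (-60.6527) + (-57.0698) + (-0.6827) + (-3.0827) + (28.5659) = -109.2216
Denominator Σ(z_t−z̄)² = 576.6486
r_1 = -109.2216 / 576.6486 = -0.189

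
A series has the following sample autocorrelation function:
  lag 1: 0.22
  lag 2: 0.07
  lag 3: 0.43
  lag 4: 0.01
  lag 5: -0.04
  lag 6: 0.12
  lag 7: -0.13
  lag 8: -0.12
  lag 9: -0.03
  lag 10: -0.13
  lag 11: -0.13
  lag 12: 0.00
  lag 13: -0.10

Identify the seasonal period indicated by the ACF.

3

The largest autocorrelation is r_3 = 0.43; the remaining lags stay at or below 0.22. The elevated value at lag 1 (0.22), dropping to 0.07 at lag 2, reflects decaying short-term dependence rather than seasonality.
The dominant spike at lag 3 indicates a seasonal period of 3.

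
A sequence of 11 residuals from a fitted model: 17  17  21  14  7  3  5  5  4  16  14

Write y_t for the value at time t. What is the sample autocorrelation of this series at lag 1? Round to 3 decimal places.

0.609

Mean ȳ = (17 + 17 + 21 + 14 + 7 + 3 + 5 + 5 + 4 + 16 + 14)/11 = 11.1818
Numerator Σ_{t=1}^{10}(y_t−ȳ)(y_{t+1}−ȳ) = 253.2397
Denominator Σ(y_t−ȳ)² = 415.6364
r_1 = 253.2397 / 415.6364 = 0.609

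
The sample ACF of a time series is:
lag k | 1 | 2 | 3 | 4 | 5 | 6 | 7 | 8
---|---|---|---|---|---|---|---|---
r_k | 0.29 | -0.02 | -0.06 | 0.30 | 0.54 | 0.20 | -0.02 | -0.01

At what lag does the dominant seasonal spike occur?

5

The largest autocorrelation is r_5 = 0.54; the remaining lags stay at or below 0.30.
The dominant spike at lag 5 indicates a seasonal period of 5.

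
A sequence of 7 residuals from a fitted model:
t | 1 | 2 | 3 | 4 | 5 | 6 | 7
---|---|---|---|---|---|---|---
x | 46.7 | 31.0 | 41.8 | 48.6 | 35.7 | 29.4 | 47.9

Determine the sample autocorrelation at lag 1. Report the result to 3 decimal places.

-0.338

Mean x̄ = (46.7 + 31.0 + 41.8 + 48.6 + 35.7 + 29.4 + 47.9)/7 = 40.1571
Deviations from mean: 6.5429, -9.1571, 1.6429, 8.4429, -4.4571, -10.7571, 7.7429
Numerator Σ_{t=1}^{6}(x_t−x̄)(x_{t+1}−x̄) = -134.0633
Denominator Σ(x_t−x̄)² = 396.1771
r_1 = -134.0633 / 396.1771 = -0.338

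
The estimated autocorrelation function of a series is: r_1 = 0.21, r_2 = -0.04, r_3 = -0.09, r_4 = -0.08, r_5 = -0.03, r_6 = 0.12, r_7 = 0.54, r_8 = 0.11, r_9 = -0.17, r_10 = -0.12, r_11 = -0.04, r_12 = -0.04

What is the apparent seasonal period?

The largest autocorrelation is r_7 = 0.54; the remaining lags stay at or below 0.21.
The dominant spike at lag 7 indicates a seasonal period of 7.

7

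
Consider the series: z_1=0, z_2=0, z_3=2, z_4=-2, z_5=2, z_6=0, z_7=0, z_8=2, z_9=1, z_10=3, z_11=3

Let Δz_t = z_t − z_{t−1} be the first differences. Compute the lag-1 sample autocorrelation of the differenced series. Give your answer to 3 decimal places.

First differences Δz: 0, 2, -4, 4, -2, 0, 2, -1, 2, 0
Mean of differences = 0.3000
Numerator Σ(Δz_t−Δz̄)(Δz_{t+1}−Δz̄) = -36.9900
Denominator Σ(Δz_t−Δz̄)² = 48.1000
r_1(Δz) = -36.9900 / 48.1000 = -0.769

-0.769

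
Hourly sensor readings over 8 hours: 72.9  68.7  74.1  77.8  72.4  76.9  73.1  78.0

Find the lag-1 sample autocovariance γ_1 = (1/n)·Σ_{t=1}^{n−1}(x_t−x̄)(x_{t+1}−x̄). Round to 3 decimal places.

Mean x̄ = (72.9 + 68.7 + 74.1 + 77.8 + 72.4 + 76.9 + 73.1 + 78.0)/8 = 74.2375
Deviations: -1.3375, -5.5375, -0.1375, 3.5625, -1.8375, 2.6625, -1.1375, 3.7625
Σ_{t=1}^{7}(x_t−x̄)(x_{t+1}−x̄) = -11.0689
γ_1 = -11.0689 / 8 = -1.384

-1.384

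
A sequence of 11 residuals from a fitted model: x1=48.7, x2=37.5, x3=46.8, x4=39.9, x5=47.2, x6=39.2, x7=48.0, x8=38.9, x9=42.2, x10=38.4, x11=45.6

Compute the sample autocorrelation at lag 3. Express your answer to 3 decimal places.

-0.627

Mean x̄ = (48.7 + 37.5 + 46.8 + 39.9 + 47.2 + 39.2 + 48.0 + 38.9 + 42.2 + 38.4 + 45.6)/11 = 42.9455
Numerator Σ_{t=1}^{8}(x_t−x̄)(x_{t+3}−x̄) = -118.6571
Denominator Σ(x_t−x̄)² = 189.2073
r_3 = -118.6571 / 189.2073 = -0.627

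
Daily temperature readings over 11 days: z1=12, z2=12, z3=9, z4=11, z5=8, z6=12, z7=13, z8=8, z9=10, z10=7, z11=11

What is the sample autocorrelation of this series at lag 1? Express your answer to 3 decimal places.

-0.201

Mean z̄ = (12 + 12 + 9 + 11 + 8 + 12 + 13 + 8 + 10 + 7 + 11)/11 = 10.2727
Numerator Σ_{t=1}^{10}(z_t−z̄)(z_{t+1}−z̄) = -8.0744
Denominator Σ(z_t−z̄)² = 40.1818
r_1 = -8.0744 / 40.1818 = -0.201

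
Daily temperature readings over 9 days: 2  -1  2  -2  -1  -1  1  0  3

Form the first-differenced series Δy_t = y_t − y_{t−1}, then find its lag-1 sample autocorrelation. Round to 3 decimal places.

First differences Δy: -3, 3, -4, 1, 0, 2, -1, 3
Mean of differences = 0.1250
Numerator Σ(Δy_t−Δȳ)(Δy_{t+1}−Δȳ) = -30.1406
Denominator Σ(Δy_t−Δȳ)² = 48.8750
r_1(Δy) = -30.1406 / 48.8750 = -0.617

-0.617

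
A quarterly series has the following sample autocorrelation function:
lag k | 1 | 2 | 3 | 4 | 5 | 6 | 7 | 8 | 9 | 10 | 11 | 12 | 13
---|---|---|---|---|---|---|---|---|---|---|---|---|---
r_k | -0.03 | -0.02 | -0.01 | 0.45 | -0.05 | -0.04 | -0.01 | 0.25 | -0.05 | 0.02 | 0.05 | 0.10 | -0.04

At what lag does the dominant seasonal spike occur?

The largest autocorrelation is r_4 = 0.45, with a weaker echo at lag 8 (0.25); the remaining lags stay at or below 0.10.
The dominant spike at lag 4 indicates a seasonal period of 4.

4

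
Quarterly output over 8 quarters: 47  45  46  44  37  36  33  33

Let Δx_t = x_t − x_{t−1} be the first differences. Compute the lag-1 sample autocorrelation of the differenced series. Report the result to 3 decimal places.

First differences Δx: -2, 1, -2, -7, -1, -3, 0
Mean of differences = -2.0000
Numerator Σ(Δx_t−Δx̄)(Δx_{t+1}−Δx̄) = -8.0000
Denominator Σ(Δx_t−Δx̄)² = 40.0000
r_1(Δx) = -8.0000 / 40.0000 = -0.200

-0.200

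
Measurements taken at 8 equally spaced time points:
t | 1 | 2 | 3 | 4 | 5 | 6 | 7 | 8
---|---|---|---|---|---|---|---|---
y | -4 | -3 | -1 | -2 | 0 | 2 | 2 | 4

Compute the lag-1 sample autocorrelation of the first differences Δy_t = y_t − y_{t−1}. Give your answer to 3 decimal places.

First differences Δy: 1, 2, -1, 2, 2, 0, 2
Mean of differences = 1.1429
Numerator Σ(Δy_t−Δȳ)(Δy_{t+1}−Δȳ) = -5.0204
Denominator Σ(Δy_t−Δȳ)² = 8.8571
r_1(Δy) = -5.0204 / 8.8571 = -0.567

-0.567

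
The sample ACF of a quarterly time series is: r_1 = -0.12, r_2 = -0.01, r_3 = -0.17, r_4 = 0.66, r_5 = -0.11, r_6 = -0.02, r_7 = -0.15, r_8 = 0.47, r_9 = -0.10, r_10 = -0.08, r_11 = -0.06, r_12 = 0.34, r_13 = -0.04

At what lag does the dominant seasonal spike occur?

4

The largest autocorrelation is r_4 = 0.66, with weaker echoes at lags 8 (0.47) and 12 (0.34); the remaining lags stay at or below -0.01.
The dominant spike at lag 4 indicates a seasonal period of 4.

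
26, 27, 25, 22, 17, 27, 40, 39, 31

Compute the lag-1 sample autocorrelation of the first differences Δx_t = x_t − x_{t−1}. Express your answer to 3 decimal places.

First differences Δx: 1, -2, -3, -5, 10, 13, -1, -8
Mean of differences = 0.6250
Numerator Σ(Δx_t−Δx̄)(Δx_{t+1}−Δx̄) = 86.1094
Denominator Σ(Δx_t−Δx̄)² = 369.8750
r_1(Δx) = 86.1094 / 369.8750 = 0.233

0.233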